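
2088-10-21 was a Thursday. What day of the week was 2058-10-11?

Friday

Count forward from the earlier date (October 11, 2058) to the later (October 21, 2088):
From October 11, 2058 to October 11, 2088: 30 years, of which 8 contain a Feb 29 — 22×365 + 8×366 = 10958 days.
Within October 2088: 21 − 11 = 10 days.
Total: 10968 days.
10968 mod 7 = 6, so 6 days before Thursday is Friday.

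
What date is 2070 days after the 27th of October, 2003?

the 27th of June, 2009

Count 2070 days after October 27, 2003:
Day-of-year of October 27, 2003: 300.
Day-of-year of June 27, 2009: 178.
2003 has 365 days, so 365 − 300 = 65 days remain in 2003.
Full years: 2004: 366; 2005: 365; 2006: 365; 2007: 365; 2008: 366. Sum = 1827.
Total: 65 + 1827 + 178 = 2070 days.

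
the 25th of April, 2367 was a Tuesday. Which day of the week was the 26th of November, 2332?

Count forward from the earlier date (November 26, 2332) to the later (April 25, 2367):
From November 26, 2332 to November 26, 2366: 34 years, of which 8 contain a Feb 29 — 26×365 + 8×366 = 12418 days.
November 2366: 30 − 26 = 4 days remain.
Then December (31), January (31), February 2367 (28), March (31): 31 + 31 + 28 + 31 = 121 days.
April 1–25, 2367: 25 days.
Residual: 150 days.
Total: 12568 days.
12568 mod 7 = 3, so 3 days before Tuesday is Saturday.

Saturday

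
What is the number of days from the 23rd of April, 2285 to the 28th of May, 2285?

35

April 2285: 30 − 23 = 7 days remain.
May 1–28, 2285: 28 days.
Total: 7 + 28 = 35 days.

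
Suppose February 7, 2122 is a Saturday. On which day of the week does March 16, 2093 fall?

Count forward from the earlier date (March 16, 2093) to the later (February 7, 2122):
From March 16, 2093 to March 16, 2121: 28 years, of which 6 contain a Feb 29 — 22×365 + 6×366 = 10226 days.
(2100 is not a leap year (divisible by 100 but not 400).)
March 2121: 31 − 16 = 15 days remain.
Then 10 full months totalling 306 days.
February 1–7, 2122: 7 days (2122 is not a leap year).
Residual: 328 days.
Total: 10554 days.
10554 mod 7 = 5, so 5 days before Saturday is Monday.

Monday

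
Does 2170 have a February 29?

No

2170 is not a leap year.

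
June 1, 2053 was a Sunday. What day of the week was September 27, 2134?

Day-of-year of June 1, 2053: 152.
Day-of-year of September 27, 2134: 270.
2053 has 365 days, so 365 − 152 = 213 days remain in 2053.
Full years 2054–2133: 61 common + 19 leap = 61×365 + 19×366 = 29219 days.
Total: 213 + 29219 + 270 = 29702 days.
29702 mod 7 = 1, so 1 day after Sunday is Monday.

Monday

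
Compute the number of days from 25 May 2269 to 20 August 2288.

Day-of-year of May 25, 2269: 145.
Day-of-year of August 20, 2288: 233.
2269 has 365 days, so 365 − 145 = 220 days remain in 2269.
Full years 2270–2287: 14 common + 4 leap = 14×365 + 4×366 = 6574 days.
Total: 220 + 6574 + 233 = 7027 days.

7027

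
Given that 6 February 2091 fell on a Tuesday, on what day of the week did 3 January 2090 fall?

Tuesday

Count forward from the earlier date (January 3, 2090) to the later (February 6, 2091):
Day-of-year of January 3, 2090: 3.
Day-of-year of February 6, 2091: 37.
2090 has 365 days, so 365 − 3 = 362 days remain in 2090.
Total: 362 + 37 = 399 days.
399 is a multiple of 7, so 3 January 2090 falls on the same weekday: Tuesday.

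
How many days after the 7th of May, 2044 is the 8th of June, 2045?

397

Day-of-year of May 7, 2044: 128.
Day-of-year of June 8, 2045: 159.
2044 has 366 days, so 366 − 128 = 238 days remain in 2044.
Total: 238 + 159 = 397 days.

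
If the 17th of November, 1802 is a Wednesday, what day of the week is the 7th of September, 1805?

Saturday

November 17, 1802 → November 17, 1803: 365 days.
November 17, 1803 → November 17, 1804: 366 days (1804 is a leap year).
November 1804: 30 − 17 = 13 days remain.
Then 9 full months totalling 274 days.
September 1–7, 1805: 7 days.
Residual: 294 days.
Total: 1025 days.
1025 mod 7 = 3, so 3 days after Wednesday is Saturday.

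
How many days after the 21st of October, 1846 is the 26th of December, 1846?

66

October 1846: 31 − 21 = 10 days remain.
Then November (30): 30 days.
December 1–26, 1846: 26 days.
Total: 10 + 30 + 26 = 66 days.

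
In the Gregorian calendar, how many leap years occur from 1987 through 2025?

10

Years divisible by 4 in [1987, 2025]: 1988, 1992, 1996, 2000, 2004, 2008, 2012, 2016, 2020, 2024.
2000 is divisible by 400, so still leap.
No century exceptions apply. Count: 10.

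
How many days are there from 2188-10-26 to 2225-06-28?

13393

From October 26, 2188 to October 26, 2224: 36 years, of which 8 contain a Feb 29 — 28×365 + 8×366 = 13148 days.
(2200 is not a leap year (divisible by 100 but not 400).)
October 2224: 31 − 26 = 5 days remain.
Then November (30), December (31), January (31), February 2225 (28), March (31), April (30), May (31): 30 + 31 + 31 + 28 + 31 + 30 + 31 = 212 days.
June 1–28, 2225: 28 days.
Residual: 245 days.
Total: 13393 days.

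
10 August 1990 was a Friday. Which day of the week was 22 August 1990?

Wednesday

Within August 1990: 22 − 10 = 12 days.
12 mod 7 = 5, so 5 days after Friday is Wednesday.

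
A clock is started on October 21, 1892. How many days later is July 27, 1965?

Day-of-year of October 21, 1892: 295.
Day-of-year of July 27, 1965: 208.
1892 has 366 days, so 366 − 295 = 71 days remain in 1892.
Full years 1893–1964: 55 common + 17 leap = 55×365 + 17×366 = 26297 days.
Total: 71 + 26297 + 208 = 26576 days.

26576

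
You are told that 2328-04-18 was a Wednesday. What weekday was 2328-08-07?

Tuesday

April 2328: 30 − 18 = 12 days remain.
Then May (31), June (30), July (31): 31 + 30 + 31 = 92 days.
August 1–7, 2328: 7 days.
Total: 12 + 92 + 7 = 111 days.
111 mod 7 = 6, so 6 days after Wednesday is Tuesday.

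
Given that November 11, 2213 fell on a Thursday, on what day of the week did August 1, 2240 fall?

From November 11, 2213 to November 11, 2239: 26 years, of which 6 contain a Feb 29 — 20×365 + 6×366 = 9496 days.
November 2239: 30 − 11 = 19 days remain.
Then December (31), January (31), February 2240 (29), March (31), April (30), May (31), June (30), July (31): 31 + 31 + 29 + 31 + 30 + 31 + 30 + 31 = 244 days.
August 1, 2240: 1 day.
Residual: 264 days.
Total: 9760 days.
9760 mod 7 = 2, so 2 days after Thursday is Saturday.

Saturday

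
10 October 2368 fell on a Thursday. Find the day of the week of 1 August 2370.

Day-of-year of October 10, 2368: 284.
Day-of-year of August 1, 2370: 213.
2368 has 366 days, so 366 − 284 = 82 days remain in 2368.
Full years: 2369: 365. Sum = 365.
Total: 82 + 365 + 213 = 660 days.
660 mod 7 = 2, so 2 days after Thursday is Saturday.

Saturday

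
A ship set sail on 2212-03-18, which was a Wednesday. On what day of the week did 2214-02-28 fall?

Monday

Day-of-year of March 18, 2212: 78.
Day-of-year of February 28, 2214: 59.
2212 has 366 days, so 366 − 78 = 288 days remain in 2212.
Full years: 2213: 365. Sum = 365.
Total: 288 + 365 + 59 = 712 days.
712 mod 7 = 5, so 5 days after Wednesday is Monday.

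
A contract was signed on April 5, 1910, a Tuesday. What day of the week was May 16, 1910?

April 1910: 30 − 5 = 25 days remain.
May 1–16, 1910: 16 days.
Total: 25 + 16 = 41 days.
41 mod 7 = 6, so 6 days after Tuesday is Monday.

Monday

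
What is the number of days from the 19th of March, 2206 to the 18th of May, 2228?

8096

Day-of-year of March 19, 2206: 78.
Day-of-year of May 18, 2228: 139.
2206 has 365 days, so 365 − 78 = 287 days remain in 2206.
Full years 2207–2227: 16 common + 5 leap = 16×365 + 5×366 = 7670 days.
Total: 287 + 7670 + 139 = 8096 days.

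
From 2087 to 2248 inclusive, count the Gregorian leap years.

39

Years divisible by 4: 2088, 2092, …, 2248 — 41 in all.
Of these, 2100, 2200 are divisible by 100 but not 400, so not leap.
Leap years: 41 − 2 = 39.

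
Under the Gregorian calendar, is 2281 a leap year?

2281 is not a leap year.

No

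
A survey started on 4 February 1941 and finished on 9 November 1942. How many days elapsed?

643

Day-of-year of February 4, 1941: 35.
Day-of-year of November 9, 1942: 313.
1941 has 365 days, so 365 − 35 = 330 days remain in 1941.
Total: 330 + 313 = 643 days.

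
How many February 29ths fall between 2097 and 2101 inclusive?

Years divisible by 4 in [2097, 2101]: 2100.
Of these, 2100 is divisible by 100 but not 400, so not leap.
Leap years: 1 − 1 = 0.

0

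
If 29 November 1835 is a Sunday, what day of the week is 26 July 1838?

Day-of-year of November 29, 1835: 333.
Day-of-year of July 26, 1838: 207.
1835 has 365 days, so 365 − 333 = 32 days remain in 1835.
Full years: 1836: 366; 1837: 365. Sum = 731.
Total: 32 + 731 + 207 = 970 days.
970 mod 7 = 4, so 4 days after Sunday is Thursday.

Thursday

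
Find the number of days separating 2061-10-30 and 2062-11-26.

392

October 2061: 31 − 30 = 1 day remains.
Then 12 full months totalling 365 days.
November 1–26, 2062: 26 days.
Total: 1 + 365 + 26 = 392 days.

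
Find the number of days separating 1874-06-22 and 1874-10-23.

123

June 1874: 30 − 22 = 8 days remain.
Then July (31), August (31), September (30): 31 + 31 + 30 = 92 days.
October 1–23, 1874: 23 days.
Total: 8 + 92 + 23 = 123 days.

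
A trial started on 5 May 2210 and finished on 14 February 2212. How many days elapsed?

Day-of-year of May 5, 2210: 125.
Day-of-year of February 14, 2212: 45.
2210 has 365 days, so 365 − 125 = 240 days remain in 2210.
Full years: 2211: 365. Sum = 365.
Total: 240 + 365 + 45 = 650 days.

650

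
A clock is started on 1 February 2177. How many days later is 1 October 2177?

242

February 2177: 28 − 1 = 27 days remain (2177 is not a leap year, so February has 28 days).
Then March (31), April (30), May (31), June (30), July (31), August (31), September (30): 31 + 30 + 31 + 30 + 31 + 31 + 30 = 214 days.
October 1, 2177: 1 day.
Total: 27 + 214 + 1 = 242 days.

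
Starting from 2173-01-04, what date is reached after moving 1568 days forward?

2177-04-21

Count 1568 days after January 4, 2173:
January 4, 2173 → January 4, 2174: 365 days.
January 4, 2174 → January 4, 2175: 365 days.
January 4, 2175 → January 4, 2176: 365 days.
January 4, 2176 → January 4, 2177: 366 days (2176 is a leap year).
January 2177: 31 − 4 = 27 days remain.
Then February 2177 (28), March (31): 28 + 31 = 59 days.
April 1–21, 2177: 21 days.
Residual: 107 days.
Total: 1568 days.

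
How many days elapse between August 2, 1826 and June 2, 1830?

Day-of-year of August 2, 1826: 214.
Day-of-year of June 2, 1830: 153.
1826 has 365 days, so 365 − 214 = 151 days remain in 1826.
Full years: 1827: 365; 1828: 366; 1829: 365. Sum = 1096.
Total: 151 + 1096 + 153 = 1400 days.

1400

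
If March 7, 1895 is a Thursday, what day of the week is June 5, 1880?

Count forward from the earlier date (June 5, 1880) to the later (March 7, 1895):
Day-of-year of June 5, 1880: 157.
Day-of-year of March 7, 1895: 66.
1880 has 366 days, so 366 − 157 = 209 days remain in 1880.
Full years 1881–1894: 11 common + 3 leap = 11×365 + 3×366 = 5113 days.
Total: 209 + 5113 + 66 = 5388 days.
5388 mod 7 = 5, so 5 days before Thursday is Saturday.

Saturday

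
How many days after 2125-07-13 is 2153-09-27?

10303

Day-of-year of July 13, 2125: 194.
Day-of-year of September 27, 2153: 270.
2125 has 365 days, so 365 − 194 = 171 days remain in 2125.
Full years 2126–2152: 20 common + 7 leap = 20×365 + 7×366 = 9862 days.
Total: 171 + 9862 + 270 = 10303 days.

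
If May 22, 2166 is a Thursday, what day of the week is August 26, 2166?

May 2166: 31 − 22 = 9 days remain.
Then June (30), July (31): 30 + 31 = 61 days.
August 1–26, 2166: 26 days.
Total: 9 + 61 + 26 = 96 days.
96 mod 7 = 5, so 5 days after Thursday is Tuesday.

Tuesday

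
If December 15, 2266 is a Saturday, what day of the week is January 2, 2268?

Thursday

Day-of-year of December 15, 2266: 349.
Day-of-year of January 2, 2268: 2.
2266 has 365 days, so 365 − 349 = 16 days remain in 2266.
Full years: 2267: 365. Sum = 365.
Total: 16 + 365 + 2 = 383 days.
383 mod 7 = 5, so 5 days after Saturday is Thursday.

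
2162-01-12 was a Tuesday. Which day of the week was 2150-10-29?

Thursday

Count forward from the earlier date (October 29, 2150) to the later (January 12, 2162):
Day-of-year of October 29, 2150: 302.
Day-of-year of January 12, 2162: 12.
2150 has 365 days, so 365 − 302 = 63 days remain in 2150.
Full years 2151–2161: 8 common + 3 leap = 8×365 + 3×366 = 4018 days.
Total: 63 + 4018 + 12 = 4093 days.
4093 mod 7 = 5, so 5 days before Tuesday is Thursday.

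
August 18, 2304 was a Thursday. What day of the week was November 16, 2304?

August 2304: 31 − 18 = 13 days remain.
Then September (30), October (31): 30 + 31 = 61 days.
November 1–16, 2304: 16 days.
Total: 13 + 61 + 16 = 90 days.
90 mod 7 = 6, so 6 days after Thursday is Wednesday.

Wednesday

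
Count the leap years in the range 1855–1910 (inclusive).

13

Years divisible by 4: 1856, 1860, …, 1908 — 14 in all.
Of these, 1900 is divisible by 100 but not 400, so not leap.
Leap years: 14 − 1 = 13.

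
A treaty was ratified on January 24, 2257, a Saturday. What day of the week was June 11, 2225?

Saturday

Count forward from the earlier date (June 11, 2225) to the later (January 24, 2257):
From June 11, 2225 to June 11, 2256: 31 years, of which 8 contain a Feb 29 — 23×365 + 8×366 = 11323 days.
June 2256: 30 − 11 = 19 days remain.
Then July (31), August (31), September (30), October (31), November (30), December (31): 31 + 31 + 30 + 31 + 30 + 31 = 184 days.
January 1–24, 2257: 24 days.
Residual: 227 days.
Total: 11550 days.
11550 is a multiple of 7, so June 11, 2225 falls on the same weekday: Saturday.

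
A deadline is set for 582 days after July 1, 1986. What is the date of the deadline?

February 3, 1988

Count 582 days after July 1, 1986:
July 1, 1986 → July 1, 1987: 365 days.
July 1987: 31 − 1 = 30 days remain.
Then August (31), September (30), October (31), November (30), December (31), January (31): 31 + 30 + 31 + 30 + 31 + 31 = 184 days.
February 1–3, 1988: 3 days (1988 is a leap year).
Residual: 217 days.
Total: 582 days.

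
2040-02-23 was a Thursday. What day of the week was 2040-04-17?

Tuesday

February 2040: 29 − 23 = 6 days remain (2040 is a leap year, so February has 29 days).
Then March (31): 31 days.
April 1–17, 2040: 17 days.
Total: 6 + 31 + 17 = 54 days.
54 mod 7 = 5, so 5 days after Thursday is Tuesday.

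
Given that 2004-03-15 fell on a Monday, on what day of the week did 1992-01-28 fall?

Tuesday

Count forward from the earlier date (January 28, 1992) to the later (March 15, 2004):
From January 28, 1992 to January 28, 2004: 12 years, of which 3 contain a Feb 29 — 9×365 + 3×366 = 4383 days.
(2000 is a leap year (divisible by 400).)
January 2004: 31 − 28 = 3 days remain.
Then February 2004 (29): 29 days.
March 1–15, 2004: 15 days.
Residual: 47 days.
Total: 4430 days.
4430 mod 7 = 6, so 6 days before Monday is Tuesday.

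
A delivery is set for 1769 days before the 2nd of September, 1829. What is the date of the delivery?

the 29th of October, 1824

Count 1769 days before September 2, 1829:
October 29, 1824 → October 29, 1825: 365 days.
October 29, 1825 → October 29, 1826: 365 days.
October 29, 1826 → October 29, 1827: 365 days.
October 29, 1827 → October 29, 1828: 366 days (1828 is a leap year).
October 1828: 31 − 29 = 2 days remain.
Then 10 full months totalling 304 days.
September 1–2, 1829: 2 days.
Residual: 308 days.
Total: 1769 days.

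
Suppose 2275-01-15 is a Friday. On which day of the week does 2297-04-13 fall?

Tuesday

Day-of-year of January 15, 2275: 15.
Day-of-year of April 13, 2297: 103.
2275 has 365 days, so 365 − 15 = 350 days remain in 2275.
Full years 2276–2296: 15 common + 6 leap = 15×365 + 6×366 = 7671 days.
Total: 350 + 7671 + 103 = 8124 days.
8124 mod 7 = 4, so 4 days after Friday is Tuesday.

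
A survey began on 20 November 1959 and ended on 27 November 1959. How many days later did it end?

Within November 1959: 27 − 20 = 7 days.

7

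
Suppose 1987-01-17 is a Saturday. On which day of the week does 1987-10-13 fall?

Tuesday

January 1987: 31 − 17 = 14 days remain.
Then February 1987 (28), March (31), April (30), May (31), June (30), July (31), August (31), September (30): 28 + 31 + 30 + 31 + 30 + 31 + 31 + 30 = 242 days.
October 1–13, 1987: 13 days.
Total: 14 + 242 + 13 = 269 days.
269 mod 7 = 3, so 3 days after Saturday is Tuesday.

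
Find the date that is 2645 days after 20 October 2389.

16 January 2397

Count 2645 days after October 20, 2389:
Day-of-year of October 20, 2389: 293.
Day-of-year of January 16, 2397: 16.
2389 has 365 days, so 365 − 293 = 72 days remain in 2389.
Full years 2390–2396: 5 common + 2 leap = 5×365 + 2×366 = 2557 days.
Total: 72 + 2557 + 16 = 2645 days.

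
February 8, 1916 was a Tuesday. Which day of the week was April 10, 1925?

Day-of-year of February 8, 1916: 39.
Day-of-year of April 10, 1925: 100.
1916 has 366 days, so 366 − 39 = 327 days remain in 1916.
Full years 1917–1924: 6 common + 2 leap = 6×365 + 2×366 = 2922 days.
Total: 327 + 2922 + 100 = 3349 days.
3349 mod 7 = 3, so 3 days after Tuesday is Friday.

Friday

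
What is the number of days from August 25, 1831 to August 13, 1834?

Day-of-year of August 25, 1831: 237.
Day-of-year of August 13, 1834: 225.
1831 has 365 days, so 365 − 237 = 128 days remain in 1831.
Full years: 1832: 366; 1833: 365. Sum = 731.
Total: 128 + 731 + 225 = 1084 days.

1084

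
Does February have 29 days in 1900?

No

1900 is not a leap year (divisible by 100 but not 400).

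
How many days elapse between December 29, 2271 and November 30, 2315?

From December 29, 2271 to December 29, 2314: 43 years, of which 10 contain a Feb 29 — 33×365 + 10×366 = 15705 days.
(2300 is not a leap year (divisible by 100 but not 400).)
December 2314: 31 − 29 = 2 days remain.
Then 10 full months totalling 304 days.
November 1–30, 2315: 30 days.
Residual: 336 days.
Total: 16041 days.

16041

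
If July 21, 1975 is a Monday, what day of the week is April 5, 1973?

Count forward from the earlier date (April 5, 1973) to the later (July 21, 1975):
April 5, 1973 → April 5, 1974: 365 days.
April 5, 1974 → April 5, 1975: 365 days.
April 1975: 30 − 5 = 25 days remain.
Then May (31), June (30): 31 + 30 = 61 days.
July 1–21, 1975: 21 days.
Residual: 107 days.
Total: 837 days.
837 mod 7 = 4, so 4 days before Monday is Thursday.

Thursday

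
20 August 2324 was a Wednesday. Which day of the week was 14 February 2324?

Thursday

Count forward from the earlier date (February 14, 2324) to the later (August 20, 2324):
February 2324: 29 − 14 = 15 days remain (2324 is a leap year, so February has 29 days).
Then March (31), April (30), May (31), June (30), July (31): 31 + 30 + 31 + 30 + 31 = 153 days.
August 1–20, 2324: 20 days.
Total: 15 + 153 + 20 = 188 days.
188 mod 7 = 6, so 6 days before Wednesday is Thursday.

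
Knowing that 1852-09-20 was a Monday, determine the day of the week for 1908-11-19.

Day-of-year of September 20, 1852: 264.
Day-of-year of November 19, 1908: 324.
1852 has 366 days, so 366 − 264 = 102 days remain in 1852.
Full years 1853–1907: 43 common + 12 leap = 43×365 + 12×366 = 20087 days.
Total: 102 + 20087 + 324 = 20513 days.
20513 mod 7 = 3, so 3 days after Monday is Thursday.

Thursday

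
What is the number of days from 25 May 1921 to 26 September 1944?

From May 25, 1921 to May 25, 1944: 23 years, of which 6 contain a Feb 29 — 17×365 + 6×366 = 8401 days.
May 1944: 31 − 25 = 6 days remain.
Then June (30), July (31), August (31): 30 + 31 + 31 = 92 days.
September 1–26, 1944: 26 days.
Residual: 124 days.
Total: 8525 days.

8525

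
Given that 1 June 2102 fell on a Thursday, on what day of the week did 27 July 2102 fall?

June 2102: 30 − 1 = 29 days remain.
July 1–27, 2102: 27 days.
Total: 29 + 27 = 56 days.
56 is a multiple of 7, so 27 July 2102 falls on the same weekday: Thursday.

Thursday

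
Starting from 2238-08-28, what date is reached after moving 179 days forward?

2239-02-23

Count 179 days after August 28, 2238:
August 2238: 31 − 28 = 3 days remain.
Then September (30), October (31), November (30), December (31), January (31): 30 + 31 + 30 + 31 + 31 = 153 days.
February 1–23, 2239: 23 days (2239 is not a leap year).
Residual: 179 days.
Total: 179 days.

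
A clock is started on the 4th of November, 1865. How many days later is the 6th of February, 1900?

Day-of-year of November 4, 1865: 308.
Day-of-year of February 6, 1900: 37.
1865 has 365 days, so 365 − 308 = 57 days remain in 1865.
Full years 1866–1899: 26 common + 8 leap = 26×365 + 8×366 = 12418 days.
Total: 57 + 12418 + 37 = 12512 days.

12512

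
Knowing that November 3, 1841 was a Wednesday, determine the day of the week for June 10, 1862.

Tuesday

From November 3, 1841 to November 3, 1861: 20 years, of which 5 contain a Feb 29 — 15×365 + 5×366 = 7305 days.
November 1861: 30 − 3 = 27 days remain.
Then December (31), January (31), February 1862 (28), March (31), April (30), May (31): 31 + 31 + 28 + 31 + 30 + 31 = 182 days.
June 1–10, 1862: 10 days.
Residual: 219 days.
Total: 7524 days.
7524 mod 7 = 6, so 6 days after Wednesday is Tuesday.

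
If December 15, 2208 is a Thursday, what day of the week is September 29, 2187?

Count forward from the earlier date (September 29, 2187) to the later (December 15, 2208):
From September 29, 2187 to September 29, 2208: 21 years, of which 5 contain a Feb 29 — 16×365 + 5×366 = 7670 days.
(2200 is not a leap year (divisible by 100 but not 400).)
September 2208: 30 − 29 = 1 day remains.
Then October (31), November (30): 31 + 30 = 61 days.
December 1–15, 2208: 15 days.
Residual: 77 days.
Total: 7747 days.
7747 mod 7 = 5, so 5 days before Thursday is Saturday.

Saturday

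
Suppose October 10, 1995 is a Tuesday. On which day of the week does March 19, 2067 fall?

Saturday

From October 10, 1995 to October 10, 2066: 71 years, of which 18 contain a Feb 29 — 53×365 + 18×366 = 25933 days.
(2000 is a leap year (divisible by 400).)
October 2066: 31 − 10 = 21 days remain.
Then November (30), December (31), January (31), February 2067 (28): 30 + 31 + 31 + 28 = 120 days.
March 1–19, 2067: 19 days.
Residual: 160 days.
Total: 26093 days.
26093 mod 7 = 4, so 4 days after Tuesday is Saturday.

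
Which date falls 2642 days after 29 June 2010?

22 September 2017

Count 2642 days after June 29, 2010:
Day-of-year of June 29, 2010: 180.
Day-of-year of September 22, 2017: 265.
2010 has 365 days, so 365 − 180 = 185 days remain in 2010.
Full years: 2011: 365; 2012: 366; 2013: 365; 2014: 365; 2015: 365; 2016: 366. Sum = 2192.
Total: 185 + 2192 + 265 = 2642 days.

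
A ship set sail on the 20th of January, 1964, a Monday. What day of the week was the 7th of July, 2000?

Day-of-year of January 20, 1964: 20.
Day-of-year of July 7, 2000: 189.
1964 has 366 days, so 366 − 20 = 346 days remain in 1964.
Full years 1965–1999: 27 common + 8 leap = 27×365 + 8×366 = 12783 days.
Total: 346 + 12783 + 189 = 13318 days.
13318 mod 7 = 4, so 4 days after Monday is Friday.

Friday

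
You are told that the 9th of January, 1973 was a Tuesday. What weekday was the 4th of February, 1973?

January 1973: 31 − 9 = 22 days remain.
February 1–4, 1973: 4 days (1973 is not a leap year).
Total: 22 + 4 = 26 days.
26 mod 7 = 5, so 5 days after Tuesday is Sunday.

Sunday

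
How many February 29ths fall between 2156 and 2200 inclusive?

11

Years divisible by 4 in [2156, 2200]: 2156, 2160, 2164, 2168, 2172, 2176, 2180, 2184, 2188, 2192, 2196, 2200.
Of these, 2200 is divisible by 100 but not 400, so not leap.
Leap years: 12 − 1 = 11.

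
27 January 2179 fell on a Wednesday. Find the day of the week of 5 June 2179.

Saturday

January 2179: 31 − 27 = 4 days remain.
Then February 2179 (28), March (31), April (30), May (31): 28 + 31 + 30 + 31 = 120 days.
June 1–5, 2179: 5 days.
Total: 4 + 120 + 5 = 129 days.
129 mod 7 = 3, so 3 days after Wednesday is Saturday.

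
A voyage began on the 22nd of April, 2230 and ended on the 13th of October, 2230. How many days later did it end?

April 2230: 30 − 22 = 8 days remain.
Then May (31), June (30), July (31), August (31), September (30): 31 + 30 + 31 + 31 + 30 = 153 days.
October 1–13, 2230: 13 days.
Total: 8 + 153 + 13 = 174 days.

174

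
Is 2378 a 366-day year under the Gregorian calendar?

No

2378 is not a leap year.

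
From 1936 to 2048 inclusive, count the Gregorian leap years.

29

Years divisible by 4: 1936, 1940, …, 2048 — 29 in all.
2000 is divisible by 400, so still leap.
No century exceptions apply. Count: 29.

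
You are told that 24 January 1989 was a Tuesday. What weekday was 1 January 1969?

Wednesday

Count forward from the earlier date (January 1, 1969) to the later (January 24, 1989):
Day-of-year of January 1, 1969: 1.
Day-of-year of January 24, 1989: 24.
1969 has 365 days, so 365 − 1 = 364 days remain in 1969.
Full years 1970–1988: 14 common + 5 leap = 14×365 + 5×366 = 6940 days.
Total: 364 + 6940 + 24 = 7328 days.
7328 mod 7 = 6, so 6 days before Tuesday is Wednesday.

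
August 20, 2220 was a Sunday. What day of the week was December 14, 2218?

Count forward from the earlier date (December 14, 2218) to the later (August 20, 2220):
December 2218: 31 − 14 = 17 days remain.
Then 19 full months totalling 578 days.
August 1–20, 2220: 20 days.
Total: 17 + 578 + 20 = 615 days.
615 mod 7 = 6, so 6 days before Sunday is Monday.

Monday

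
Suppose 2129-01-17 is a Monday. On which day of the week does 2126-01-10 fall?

Thursday

Count forward from the earlier date (January 10, 2126) to the later (January 17, 2129):
January 10, 2126 → January 10, 2127: 365 days.
January 10, 2127 → January 10, 2128: 365 days.
January 10, 2128 → January 10, 2129: 366 days (2128 is a leap year).
Within January 2129: 17 − 10 = 7 days.
Total: 1103 days.
1103 mod 7 = 4, so 4 days before Monday is Thursday.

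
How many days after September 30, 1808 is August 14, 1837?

From September 30, 1808 to September 30, 1836: 28 years, of which 7 contain a Feb 29 — 21×365 + 7×366 = 10227 days.
September 1836: 30 − 30 = 0 days remain.
Then 10 full months totalling 304 days.
August 1–14, 1837: 14 days.
Residual: 318 days.
Total: 10545 days.

10545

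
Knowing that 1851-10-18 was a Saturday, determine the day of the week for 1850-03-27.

Wednesday

Count forward from the earlier date (March 27, 1850) to the later (October 18, 1851):
Day-of-year of March 27, 1850: 86.
Day-of-year of October 18, 1851: 291.
1850 has 365 days, so 365 − 86 = 279 days remain in 1850.
Total: 279 + 291 = 570 days.
570 mod 7 = 3, so 3 days before Saturday is Wednesday.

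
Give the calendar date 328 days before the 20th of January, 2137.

the 27th of February, 2136

Count 328 days before January 20, 2137:
February 2136: 29 − 27 = 2 days remain (2136 is a leap year, so February has 29 days).
Then 10 full months totalling 306 days.
January 1–20, 2137: 20 days.
Total: 2 + 306 + 20 = 328 days.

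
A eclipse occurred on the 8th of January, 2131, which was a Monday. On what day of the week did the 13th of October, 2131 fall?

Saturday

January 2131: 31 − 8 = 23 days remain.
Then February 2131 (28), March (31), April (30), May (31), June (30), July (31), August (31), September (30): 28 + 31 + 30 + 31 + 30 + 31 + 31 + 30 = 242 days.
October 1–13, 2131: 13 days.
Total: 23 + 242 + 13 = 278 days.
278 mod 7 = 5, so 5 days after Monday is Saturday.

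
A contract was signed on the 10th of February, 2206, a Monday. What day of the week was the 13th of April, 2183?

Count forward from the earlier date (April 13, 2183) to the later (February 10, 2206):
From April 13, 2183 to April 13, 2205: 22 years, of which 5 contain a Feb 29 — 17×365 + 5×366 = 8035 days.
(2200 is not a leap year (divisible by 100 but not 400).)
April 2205: 30 − 13 = 17 days remain.
Then 9 full months totalling 276 days.
February 1–10, 2206: 10 days (2206 is not a leap year).
Residual: 303 days.
Total: 8338 days.
8338 mod 7 = 1, so 1 day before Monday is Sunday.

Sunday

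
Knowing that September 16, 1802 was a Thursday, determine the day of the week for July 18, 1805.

Day-of-year of September 16, 1802: 259.
Day-of-year of July 18, 1805: 199.
1802 has 365 days, so 365 − 259 = 106 days remain in 1802.
Full years: 1803: 365; 1804: 366. Sum = 731.
Total: 106 + 731 + 199 = 1036 days.
1036 is a multiple of 7, so July 18, 1805 falls on the same weekday: Thursday.

Thursday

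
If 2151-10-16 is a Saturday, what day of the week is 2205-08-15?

Day-of-year of October 16, 2151: 289.
Day-of-year of August 15, 2205: 227.
2151 has 365 days, so 365 − 289 = 76 days remain in 2151.
Full years 2152–2204: 40 common + 13 leap = 40×365 + 13×366 = 19358 days.
Total: 76 + 19358 + 227 = 19661 days.
19661 mod 7 = 5, so 5 days after Saturday is Thursday.

Thursday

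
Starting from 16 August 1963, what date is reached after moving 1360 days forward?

7 May 1967

Count 1360 days after August 16, 1963:
Day-of-year of August 16, 1963: 228.
Day-of-year of May 7, 1967: 127.
1963 has 365 days, so 365 − 228 = 137 days remain in 1963.
Full years: 1964: 366; 1965: 365; 1966: 365. Sum = 1096.
Total: 137 + 1096 + 127 = 1360 days.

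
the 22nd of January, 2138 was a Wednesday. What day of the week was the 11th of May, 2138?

January 2138: 31 − 22 = 9 days remain.
Then February 2138 (28), March (31), April (30): 28 + 31 + 30 = 89 days.
May 1–11, 2138: 11 days.
Total: 9 + 89 + 11 = 109 days.
109 mod 7 = 4, so 4 days after Wednesday is Sunday.

Sunday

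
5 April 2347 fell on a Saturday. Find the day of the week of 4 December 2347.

Thursday

April 2347: 30 − 5 = 25 days remain.
Then May (31), June (30), July (31), August (31), September (30), October (31), November (30): 31 + 30 + 31 + 31 + 30 + 31 + 30 = 214 days.
December 1–4, 2347: 4 days.
Total: 25 + 214 + 4 = 243 days.
243 mod 7 = 5, so 5 days after Saturday is Thursday.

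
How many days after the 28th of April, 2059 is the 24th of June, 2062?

April 28, 2059 → April 28, 2060: 366 days (2060 is a leap year).
April 28, 2060 → April 28, 2061: 365 days.
April 28, 2061 → April 28, 2062: 365 days.
April 2062: 30 − 28 = 2 days remain.
Then May (31): 31 days.
June 1–24, 2062: 24 days.
Residual: 57 days.
Total: 1153 days.

1153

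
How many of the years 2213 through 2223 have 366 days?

2

Years divisible by 4 in [2213, 2223]: 2216, 2220.
No century exceptions apply. Count: 2.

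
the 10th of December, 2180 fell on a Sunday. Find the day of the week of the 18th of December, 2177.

Thursday

Count forward from the earlier date (December 18, 2177) to the later (December 10, 2180):
Day-of-year of December 18, 2177: 352.
Day-of-year of December 10, 2180: 345.
2177 has 365 days, so 365 − 352 = 13 days remain in 2177.
Full years: 2178: 365; 2179: 365. Sum = 730.
Total: 13 + 730 + 345 = 1088 days.
1088 mod 7 = 3, so 3 days before Sunday is Thursday.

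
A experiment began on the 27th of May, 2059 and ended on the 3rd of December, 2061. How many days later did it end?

921

Day-of-year of May 27, 2059: 147.
Day-of-year of December 3, 2061: 337.
2059 has 365 days, so 365 − 147 = 218 days remain in 2059.
Full years: 2060: 366. Sum = 366.
Total: 218 + 366 + 337 = 921 days.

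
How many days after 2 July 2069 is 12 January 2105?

Day-of-year of July 2, 2069: 183.
Day-of-year of January 12, 2105: 12.
2069 has 365 days, so 365 − 183 = 182 days remain in 2069.
Full years 2070–2104: 27 common + 8 leap = 27×365 + 8×366 = 12783 days.
Total: 182 + 12783 + 12 = 12977 days.

12977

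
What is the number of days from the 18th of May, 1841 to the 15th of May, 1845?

May 18, 1841 → May 18, 1842: 365 days.
May 18, 1842 → May 18, 1843: 365 days.
May 18, 1843 → May 18, 1844: 366 days (1844 is a leap year).
May 1844: 31 − 18 = 13 days remain.
Then 11 full months totalling 334 days.
May 1–15, 1845: 15 days.
Residual: 362 days.
Total: 1458 days.

1458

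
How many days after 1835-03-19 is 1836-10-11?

572

March 19, 1835 → March 19, 1836: 366 days (1836 is a leap year).
March 1836: 31 − 19 = 12 days remain.
Then April (30), May (31), June (30), July (31), August (31), September (30): 30 + 31 + 30 + 31 + 31 + 30 = 183 days.
October 1–11, 1836: 11 days.
Residual: 206 days.
Total: 572 days.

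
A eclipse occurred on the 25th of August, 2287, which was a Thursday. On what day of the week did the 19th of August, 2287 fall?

Friday

Count forward from the earlier date (August 19, 2287) to the later (August 25, 2287):
Within August 2287: 25 − 19 = 6 days.
6 mod 7 = 6, so 6 days before Thursday is Friday.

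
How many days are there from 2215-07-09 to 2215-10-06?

July 2215: 31 − 9 = 22 days remain.
Then August (31), September (30): 31 + 30 = 61 days.
October 1–6, 2215: 6 days.
Total: 22 + 61 + 6 = 89 days.

89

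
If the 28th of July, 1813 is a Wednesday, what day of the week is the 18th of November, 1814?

July 28, 1813 → July 28, 1814: 365 days.
July 1814: 31 − 28 = 3 days remain.
Then August (31), September (30), October (31): 31 + 30 + 31 = 92 days.
November 1–18, 1814: 18 days.
Residual: 113 days.
Total: 478 days.
478 mod 7 = 2, so 2 days after Wednesday is Friday.

Friday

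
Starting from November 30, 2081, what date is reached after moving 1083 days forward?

November 17, 2084

Count 1083 days after November 30, 2081:
Day-of-year of November 30, 2081: 334.
Day-of-year of November 17, 2084: 322.
2081 has 365 days, so 365 − 334 = 31 days remain in 2081.
Full years: 2082: 365; 2083: 365. Sum = 730.
Total: 31 + 730 + 322 = 1083 days.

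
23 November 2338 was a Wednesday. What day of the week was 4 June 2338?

Saturday

Count forward from the earlier date (June 4, 2338) to the later (November 23, 2338):
June 2338: 30 − 4 = 26 days remain.
Then July (31), August (31), September (30), October (31): 31 + 31 + 30 + 31 = 123 days.
November 1–23, 2338: 23 days.
Total: 26 + 123 + 23 = 172 days.
172 mod 7 = 4, so 4 days before Wednesday is Saturday.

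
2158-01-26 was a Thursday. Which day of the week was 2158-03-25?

Saturday

January 2158: 31 − 26 = 5 days remain.
Then February 2158 (28): 28 days.
March 1–25, 2158: 25 days.
Total: 5 + 28 + 25 = 58 days.
58 mod 7 = 2, so 2 days after Thursday is Saturday.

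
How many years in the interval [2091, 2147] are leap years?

13

Years divisible by 4: 2092, 2096, …, 2144 — 14 in all.
Of these, 2100 is divisible by 100 but not 400, so not leap.
Leap years: 14 − 1 = 13.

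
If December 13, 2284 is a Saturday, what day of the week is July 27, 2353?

Monday

Day-of-year of December 13, 2284: 348.
Day-of-year of July 27, 2353: 208.
2284 has 366 days, so 366 − 348 = 18 days remain in 2284.
Full years 2285–2352: 52 common + 16 leap = 52×365 + 16×366 = 24836 days.
Total: 18 + 24836 + 208 = 25062 days.
25062 mod 7 = 2, so 2 days after Saturday is Monday.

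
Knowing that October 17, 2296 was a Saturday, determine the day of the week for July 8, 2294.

Count forward from the earlier date (July 8, 2294) to the later (October 17, 2296):
July 8, 2294 → July 8, 2295: 365 days.
July 8, 2295 → July 8, 2296: 366 days (2296 is a leap year).
July 2296: 31 − 8 = 23 days remain.
Then August (31), September (30): 31 + 30 = 61 days.
October 1–17, 2296: 17 days.
Residual: 101 days.
Total: 832 days.
832 mod 7 = 6, so 6 days before Saturday is Sunday.

Sunday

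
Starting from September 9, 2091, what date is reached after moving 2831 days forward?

June 10, 2099

Count 2831 days after September 9, 2091:
From September 9, 2091 to September 9, 2098: 7 years, of which 2 contain a Feb 29 — 5×365 + 2×366 = 2557 days.
September 2098: 30 − 9 = 21 days remain.
Then October (31), November (30), December (31), January (31), February 2099 (28), March (31), April (30), May (31): 31 + 30 + 31 + 31 + 28 + 31 + 30 + 31 = 243 days.
June 1–10, 2099: 10 days.
Residual: 274 days.
Total: 2831 days.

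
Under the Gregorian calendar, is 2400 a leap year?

2400 is a leap year (divisible by 400).

Yes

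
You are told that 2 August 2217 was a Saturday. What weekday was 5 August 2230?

Thursday

Day-of-year of August 2, 2217: 214.
Day-of-year of August 5, 2230: 217.
2217 has 365 days, so 365 − 214 = 151 days remain in 2217.
Full years 2218–2229: 9 common + 3 leap = 9×365 + 3×366 = 4383 days.
Total: 151 + 4383 + 217 = 4751 days.
4751 mod 7 = 5, so 5 days after Saturday is Thursday.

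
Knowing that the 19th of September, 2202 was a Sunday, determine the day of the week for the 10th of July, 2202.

Saturday

Count forward from the earlier date (July 10, 2202) to the later (September 19, 2202):
July 2202: 31 − 10 = 21 days remain.
Then August (31): 31 days.
September 1–19, 2202: 19 days.
Total: 21 + 31 + 19 = 71 days.
71 mod 7 = 1, so 1 day before Sunday is Saturday.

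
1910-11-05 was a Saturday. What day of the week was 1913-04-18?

Day-of-year of November 5, 1910: 309.
Day-of-year of April 18, 1913: 108.
1910 has 365 days, so 365 − 309 = 56 days remain in 1910.
Full years: 1911: 365; 1912: 366. Sum = 731.
Total: 56 + 731 + 108 = 895 days.
895 mod 7 = 6, so 6 days after Saturday is Friday.

Friday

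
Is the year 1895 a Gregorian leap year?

1895 is not a leap year.

No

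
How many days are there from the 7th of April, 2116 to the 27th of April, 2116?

20

Within April 2116: 27 − 7 = 20 days.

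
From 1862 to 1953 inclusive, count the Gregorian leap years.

Years divisible by 4: 1864, 1868, …, 1952 — 23 in all.
Of these, 1900 is divisible by 100 but not 400, so not leap.
Leap years: 23 − 1 = 22.

22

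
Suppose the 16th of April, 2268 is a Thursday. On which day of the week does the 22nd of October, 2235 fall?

Count forward from the earlier date (October 22, 2235) to the later (April 16, 2268):
From October 22, 2235 to October 22, 2267: 32 years, of which 8 contain a Feb 29 — 24×365 + 8×366 = 11688 days.
October 2267: 31 − 22 = 9 days remain.
Then November (30), December (31), January (31), February 2268 (29), March (31): 30 + 31 + 31 + 29 + 31 = 152 days.
April 1–16, 2268: 16 days.
Residual: 177 days.
Total: 11865 days.
11865 is a multiple of 7, so the 22nd of October, 2235 falls on the same weekday: Thursday.

Thursday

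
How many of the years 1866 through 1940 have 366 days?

Years divisible by 4: 1868, 1872, …, 1940 — 19 in all.
Of these, 1900 is divisible by 100 but not 400, so not leap.
Leap years: 19 − 1 = 18.

18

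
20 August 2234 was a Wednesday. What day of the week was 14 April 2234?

Monday

Count forward from the earlier date (April 14, 2234) to the later (August 20, 2234):
April 2234: 30 − 14 = 16 days remain.
Then May (31), June (30), July (31): 31 + 30 + 31 = 92 days.
August 1–20, 2234: 20 days.
Total: 16 + 92 + 20 = 128 days.
128 mod 7 = 2, so 2 days before Wednesday is Monday.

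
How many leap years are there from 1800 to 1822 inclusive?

5

Years divisible by 4 in [1800, 1822]: 1800, 1804, 1808, 1812, 1816, 1820.
Of these, 1800 is divisible by 100 but not 400, so not leap.
Leap years: 6 − 1 = 5.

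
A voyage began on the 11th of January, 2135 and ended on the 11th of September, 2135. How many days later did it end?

243

January 2135: 31 − 11 = 20 days remain.
Then February 2135 (28), March (31), April (30), May (31), June (30), July (31), August (31): 28 + 31 + 30 + 31 + 30 + 31 + 31 = 212 days.
September 1–11, 2135: 11 days.
Total: 20 + 212 + 11 = 243 days.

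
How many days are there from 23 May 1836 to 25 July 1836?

May 1836: 31 − 23 = 8 days remain.
Then June (30): 30 days.
July 1–25, 1836: 25 days.
Total: 8 + 30 + 25 = 63 days.

63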